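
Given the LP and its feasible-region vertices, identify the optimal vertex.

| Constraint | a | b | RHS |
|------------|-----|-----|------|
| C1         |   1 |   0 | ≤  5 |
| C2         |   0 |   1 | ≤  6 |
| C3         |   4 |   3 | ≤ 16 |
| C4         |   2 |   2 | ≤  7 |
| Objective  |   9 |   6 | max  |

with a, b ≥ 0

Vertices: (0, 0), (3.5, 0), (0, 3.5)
Evaluating z = 9a + 6b at each vertex:
  (0, 0): z = 0
  (3.5, 0): z = 31.5
  (0, 3.5): z = 21

The largest value is z = 31.5, attained at (3.5, 0).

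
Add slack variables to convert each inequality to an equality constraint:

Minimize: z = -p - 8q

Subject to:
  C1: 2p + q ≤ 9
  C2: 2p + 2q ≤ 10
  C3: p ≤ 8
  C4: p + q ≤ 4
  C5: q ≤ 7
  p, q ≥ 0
min z = -p - 8q

s.t.
  2p + q + s1 = 9
  2p + 2q + s2 = 10
  p + s3 = 8
  p + q + s4 = 4
  q + s5 = 7
  p, q, s1, s2, s3, s4, s5 ≥ 0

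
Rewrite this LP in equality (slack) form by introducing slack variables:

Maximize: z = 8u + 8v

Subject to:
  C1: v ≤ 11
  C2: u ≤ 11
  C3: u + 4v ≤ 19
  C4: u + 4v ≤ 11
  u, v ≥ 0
max z = 8u + 8v

s.t.
  v + s1 = 11
  u + s2 = 11
  u + 4v + s3 = 19
  u + 4v + s4 = 11
  u, v, s1, s2, s3, s4 ≥ 0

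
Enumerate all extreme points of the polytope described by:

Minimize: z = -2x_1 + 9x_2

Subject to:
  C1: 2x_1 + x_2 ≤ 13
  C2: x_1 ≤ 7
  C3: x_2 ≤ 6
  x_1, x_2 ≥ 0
Each vertex is the intersection of two constraint boundaries that also satisfies all remaining constraints:
  x_1 = 0 and x_2 = 0 → (0, 0)
  2x_1 + x_2 = 13 and x_2 = 0 → (6.5, 0)
  2x_1 + x_2 = 13 and x_2 = 6 → (3.5, 6)
  x_2 = 6 and x_1 = 0 → (0, 6)

Vertices: (0, 0), (6.5, 0), (3.5, 6), (0, 6)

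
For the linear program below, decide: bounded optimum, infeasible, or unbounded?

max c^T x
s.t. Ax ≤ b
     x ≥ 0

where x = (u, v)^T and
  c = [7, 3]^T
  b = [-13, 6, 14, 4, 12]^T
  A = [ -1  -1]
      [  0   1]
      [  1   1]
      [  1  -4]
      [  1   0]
The point (12, 2) satisfies every constraint, so the LP is feasible; the constraints give u ≤ 12 and v ≤ 6, which with u, v ≥ 0 keep the feasible region inside a bounded box. A feasible, bounded LP attains a finite optimum at a vertex.

Evaluating z = 7u + 3v at each vertex:
  (11.2, 1.8): z = 83.8
  (12, 2): z = 90
  (8, 6): z = 74
  (7, 6): z = 67

Bounded optimum: z* = 90 at (12, 2).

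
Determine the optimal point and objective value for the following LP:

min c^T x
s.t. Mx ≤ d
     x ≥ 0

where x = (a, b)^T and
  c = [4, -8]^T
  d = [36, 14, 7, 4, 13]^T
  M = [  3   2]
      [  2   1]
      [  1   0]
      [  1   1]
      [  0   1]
Each vertex is the intersection of two constraint boundaries that also satisfies all remaining constraints:
  a = 0 and b = 0 → (0, 0)
  a + b = 4 and b = 0 → (4, 0)
  a + b = 4 and a = 0 → (0, 4)

Evaluating z = 4a - 8b at each vertex:
  (0, 0): z = 0
  (4, 0): z = 16
  (0, 4): z = -32

The minimum is at (0, 4) with z = -32.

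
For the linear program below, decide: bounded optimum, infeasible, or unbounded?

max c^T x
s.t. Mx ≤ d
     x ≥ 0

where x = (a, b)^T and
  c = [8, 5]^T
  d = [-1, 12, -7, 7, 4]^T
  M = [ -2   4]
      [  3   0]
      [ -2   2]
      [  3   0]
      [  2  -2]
One constraint requires 2a - 2b ≤ 4, while the constraint -2a + 2b ≤ -7 is equivalent to 2a - 2b ≥ 7. Together they would need 7 ≤ 2a - 2b ≤ 4, which is impossible since 7 > 4. No point satisfies all constraints.

The feasible region is empty; the LP is infeasible.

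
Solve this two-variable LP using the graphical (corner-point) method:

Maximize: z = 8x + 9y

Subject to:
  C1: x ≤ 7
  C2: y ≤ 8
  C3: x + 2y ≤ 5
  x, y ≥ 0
Each vertex is the intersection of two constraint boundaries that also satisfies all remaining constraints:
  x = 0 and y = 0 → (0, 0)
  x + 2y = 5 and y = 0 → (5, 0)
  x + 2y = 5 and x = 0 → (0, 2.5)

Evaluating z = 8x + 9y at each vertex:
  (0, 0): z = 0
  (5, 0): z = 40
  (0, 2.5): z = 22.5

The maximum is at (5, 0) with z = 40.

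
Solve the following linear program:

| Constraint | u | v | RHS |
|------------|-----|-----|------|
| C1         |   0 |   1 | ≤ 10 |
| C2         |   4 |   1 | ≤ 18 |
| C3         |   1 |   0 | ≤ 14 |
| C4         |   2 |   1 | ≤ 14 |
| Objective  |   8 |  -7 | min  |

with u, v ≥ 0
Each vertex is the intersection of two constraint boundaries that also satisfies all remaining constraints:
  u = 0 and v = 0 → (0, 0)
  4u + v = 18 and v = 0 → (4.5, 0)
  v = 10 and 4u + v = 18 → (2, 10)
  v = 10 and u = 0 → (0, 10)

Evaluating z = 8u - 7v at each vertex:
  (0, 0): z = 0
  (4.5, 0): z = 36
  (2, 10): z = -54
  (0, 10): z = -70

The minimum is at (0, 10) with z = -70.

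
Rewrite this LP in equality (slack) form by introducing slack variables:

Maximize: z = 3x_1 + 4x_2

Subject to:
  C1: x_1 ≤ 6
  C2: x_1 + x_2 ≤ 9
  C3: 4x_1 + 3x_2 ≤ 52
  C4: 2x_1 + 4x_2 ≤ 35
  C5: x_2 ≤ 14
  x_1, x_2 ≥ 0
max z = 3x_1 + 4x_2

s.t.
  x_1 + s1 = 6
  x_1 + x_2 + s2 = 9
  4x_1 + 3x_2 + s3 = 52
  2x_1 + 4x_2 + s4 = 35
  x_2 + s5 = 14
  x_1, x_2, s1, s2, s3, s4, s5 ≥ 0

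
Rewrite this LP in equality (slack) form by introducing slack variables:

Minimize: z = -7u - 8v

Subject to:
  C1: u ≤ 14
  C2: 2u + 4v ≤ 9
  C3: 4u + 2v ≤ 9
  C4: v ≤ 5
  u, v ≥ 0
min z = -7u - 8v

s.t.
  u + s1 = 14
  2u + 4v + s2 = 9
  4u + 2v + s3 = 9
  v + s4 = 5
  u, v, s1, s2, s3, s4 ≥ 0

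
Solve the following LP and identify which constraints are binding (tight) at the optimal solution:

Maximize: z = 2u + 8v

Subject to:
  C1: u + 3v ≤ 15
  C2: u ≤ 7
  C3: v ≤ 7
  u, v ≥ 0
Optimal: u = 0, v = 5
Slack at optimum:
  C1: slack = 0 (binding)
  C2: slack = 7
  C3: slack = 2
  u ≥ 0: u = 0 (binding)
  v ≥ 0: v = 5
Binding constraints: C1, u ≥ 0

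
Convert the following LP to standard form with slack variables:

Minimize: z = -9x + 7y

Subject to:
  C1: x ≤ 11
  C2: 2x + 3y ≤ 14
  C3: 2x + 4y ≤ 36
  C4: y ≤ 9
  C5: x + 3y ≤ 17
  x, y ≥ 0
min z = -9x + 7y

s.t.
  x + s1 = 11
  2x + 3y + s2 = 14
  2x + 4y + s3 = 36
  y + s4 = 9
  x + 3y + s5 = 17
  x, y, s1, s2, s3, s4, s5 ≥ 0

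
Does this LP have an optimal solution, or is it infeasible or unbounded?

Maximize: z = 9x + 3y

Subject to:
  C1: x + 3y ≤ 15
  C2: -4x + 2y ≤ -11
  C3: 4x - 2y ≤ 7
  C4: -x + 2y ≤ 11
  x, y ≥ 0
C3 requires 4x - 2y ≤ 7, while C2 (-4x + 2y ≤ -11) is equivalent to 4x - 2y ≥ 11. Together they would need 11 ≤ 4x - 2y ≤ 7, which is impossible since 11 > 7. No point satisfies all constraints.

Infeasible — the constraint set is empty.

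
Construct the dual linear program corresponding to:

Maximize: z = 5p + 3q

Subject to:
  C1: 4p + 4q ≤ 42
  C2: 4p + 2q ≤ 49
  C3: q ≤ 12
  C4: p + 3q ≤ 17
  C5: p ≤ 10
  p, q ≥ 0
Minimize: z = 42y1 + 49y2 + 12y3 + 17y4 + 10y5

Subject to:
  C1: -4y1 - 4y2 - y4 - y5 ≤ -5
  C2: -4y1 - 2y2 - y3 - 3y4 ≤ -3
  y1, y2, y3, y4, y5 ≥ 0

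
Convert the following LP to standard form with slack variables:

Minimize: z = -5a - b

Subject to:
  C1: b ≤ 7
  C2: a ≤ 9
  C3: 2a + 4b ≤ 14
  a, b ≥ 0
min z = -5a - b

s.t.
  b + s1 = 7
  a + s2 = 9
  2a + 4b + s3 = 14
  a, b, s1, s2, s3 ≥ 0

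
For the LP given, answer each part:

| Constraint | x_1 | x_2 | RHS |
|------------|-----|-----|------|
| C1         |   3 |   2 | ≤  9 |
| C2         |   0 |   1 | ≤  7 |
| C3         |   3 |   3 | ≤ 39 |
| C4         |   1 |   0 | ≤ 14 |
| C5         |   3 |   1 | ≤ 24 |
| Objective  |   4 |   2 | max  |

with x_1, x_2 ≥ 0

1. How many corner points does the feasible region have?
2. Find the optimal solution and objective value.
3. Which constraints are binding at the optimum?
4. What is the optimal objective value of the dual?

1. 3
2. x_1 = 3, x_2 = 0, z = 12
3. C1, x_2 ≥ 0
4. 12 (by strong duality, equal to the primal optimum)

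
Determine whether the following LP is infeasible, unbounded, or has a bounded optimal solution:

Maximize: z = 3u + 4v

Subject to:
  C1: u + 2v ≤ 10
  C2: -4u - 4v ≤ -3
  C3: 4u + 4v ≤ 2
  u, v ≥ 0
C3 requires 4u + 4v ≤ 2, while C2 (-4u - 4v ≤ -3) is equivalent to 4u + 4v ≥ 3. Together they would need 3 ≤ 4u + 4v ≤ 2, which is impossible since 3 > 2. No point satisfies all constraints.

Infeasible — the constraint set is empty.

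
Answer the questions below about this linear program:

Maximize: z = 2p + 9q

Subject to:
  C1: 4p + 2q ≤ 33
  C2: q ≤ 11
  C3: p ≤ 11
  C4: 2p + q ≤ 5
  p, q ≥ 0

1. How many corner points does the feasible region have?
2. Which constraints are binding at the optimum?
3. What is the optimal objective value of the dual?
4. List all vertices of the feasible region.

1. 3
2. C4, p ≥ 0
3. 45 (by strong duality, equal to the primal optimum)
4. (0, 0), (2.5, 0), (0, 5)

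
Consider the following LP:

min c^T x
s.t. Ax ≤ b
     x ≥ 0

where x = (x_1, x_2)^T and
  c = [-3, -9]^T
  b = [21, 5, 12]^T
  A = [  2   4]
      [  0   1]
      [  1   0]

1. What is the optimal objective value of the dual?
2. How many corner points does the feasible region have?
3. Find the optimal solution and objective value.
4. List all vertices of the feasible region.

1. -46.5 (by strong duality, equal to the primal optimum)
2. 4
3. x_1 = 0.5, x_2 = 5, z = -46.5
4. (0, 0), (10.5, 0), (0.5, 5), (0, 5)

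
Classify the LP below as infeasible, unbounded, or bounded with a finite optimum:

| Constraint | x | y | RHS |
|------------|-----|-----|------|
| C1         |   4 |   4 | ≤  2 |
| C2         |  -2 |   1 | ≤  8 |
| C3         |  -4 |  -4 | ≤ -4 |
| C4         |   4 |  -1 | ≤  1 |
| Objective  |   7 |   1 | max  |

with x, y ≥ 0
C1 requires 4x + 4y ≤ 2, while C3 (-4x - 4y ≤ -4) is equivalent to 4x + 4y ≥ 4. Together they would need 4 ≤ 4x + 4y ≤ 2, which is impossible since 4 > 2. No point satisfies all constraints.

Infeasible: no point satisfies all constraints simultaneously.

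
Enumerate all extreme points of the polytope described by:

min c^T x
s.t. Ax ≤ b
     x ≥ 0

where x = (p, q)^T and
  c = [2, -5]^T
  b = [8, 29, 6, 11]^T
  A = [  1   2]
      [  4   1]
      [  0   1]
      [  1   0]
Each vertex is the intersection of two constraint boundaries that also satisfies all remaining constraints:
  p = 0 and q = 0 → (0, 0)
  4p + q = 29 and q = 0 → (7.25, 0)
  p + 2q = 8 and 4p + q = 29 → (7.143, 0.4286)
  p + 2q = 8 and p = 0 → (0, 4)

Vertices: (0, 0), (7.25, 0), (7.143, 0.4286), (0, 4)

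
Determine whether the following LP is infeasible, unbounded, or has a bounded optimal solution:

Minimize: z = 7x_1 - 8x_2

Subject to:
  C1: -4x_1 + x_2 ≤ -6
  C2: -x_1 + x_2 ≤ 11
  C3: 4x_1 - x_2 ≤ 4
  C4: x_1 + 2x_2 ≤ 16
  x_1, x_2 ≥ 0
C3 requires 4x_1 - x_2 ≤ 4, while C1 (-4x_1 + x_2 ≤ -6) is equivalent to 4x_1 - x_2 ≥ 6. Together they would need 6 ≤ 4x_1 - x_2 ≤ 4, which is impossible since 6 > 4. No point satisfies all constraints.

Infeasible — the constraint set is empty.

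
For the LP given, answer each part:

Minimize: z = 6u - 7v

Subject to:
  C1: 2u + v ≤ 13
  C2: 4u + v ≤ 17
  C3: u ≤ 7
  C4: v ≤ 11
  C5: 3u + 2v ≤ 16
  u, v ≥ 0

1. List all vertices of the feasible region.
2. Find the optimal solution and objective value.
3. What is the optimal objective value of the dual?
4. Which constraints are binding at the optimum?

1. (0, 0), (4.25, 0), (3.6, 2.6), (0, 8)
2. u = 0, v = 8, z = -56
3. -56 (by strong duality, equal to the primal optimum)
4. C5, u ≥ 0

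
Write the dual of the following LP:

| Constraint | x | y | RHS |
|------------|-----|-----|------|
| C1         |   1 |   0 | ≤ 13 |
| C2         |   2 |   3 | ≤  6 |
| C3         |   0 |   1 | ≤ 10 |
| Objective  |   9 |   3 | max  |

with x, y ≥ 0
Minimize: z = 13y1 + 6y2 + 10y3

Subject to:
  C1: -y1 - 2y2 ≤ -9
  C2: -3y2 - y3 ≤ -3
  y1, y2, y3 ≥ 0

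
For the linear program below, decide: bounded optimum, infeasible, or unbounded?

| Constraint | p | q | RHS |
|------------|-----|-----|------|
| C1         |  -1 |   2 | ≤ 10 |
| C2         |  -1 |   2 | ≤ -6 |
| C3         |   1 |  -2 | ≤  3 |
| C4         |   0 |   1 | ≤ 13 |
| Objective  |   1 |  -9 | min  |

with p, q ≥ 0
C3 requires p - 2q ≤ 3, while C2 (-p + 2q ≤ -6) is equivalent to p - 2q ≥ 6. Together they would need 6 ≤ p - 2q ≤ 3, which is impossible since 6 > 3. No point satisfies all constraints.

Infeasible — the constraint set is empty.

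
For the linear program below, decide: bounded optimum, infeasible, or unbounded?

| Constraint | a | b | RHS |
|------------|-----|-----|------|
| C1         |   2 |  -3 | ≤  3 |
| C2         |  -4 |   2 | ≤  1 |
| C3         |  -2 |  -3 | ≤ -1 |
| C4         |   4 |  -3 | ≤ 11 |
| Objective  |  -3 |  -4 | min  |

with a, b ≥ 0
Feasible point: (1, 0) satisfies every constraint, so the LP is feasible.
Direction d = (1, 2): for each constraint row a, a·d ≤ 0 —
  (2)(1) + (-3)(2) = -4 ≤ 0
  (-4)(1) + (2)(2) = 0 ≤ 0
  (-2)(1) + (-3)(2) = -8 ≤ 0
  (4)(1) + (-3)(2) = -2 ≤ 0
and d ≥ 0, so (1, 0) + t·d stays feasible for every t ≥ 0. Along this ray z = -3a - 4b changes by -11 per unit t, so z → −∞.

Unbounded: there is a feasible ray along which z → −∞.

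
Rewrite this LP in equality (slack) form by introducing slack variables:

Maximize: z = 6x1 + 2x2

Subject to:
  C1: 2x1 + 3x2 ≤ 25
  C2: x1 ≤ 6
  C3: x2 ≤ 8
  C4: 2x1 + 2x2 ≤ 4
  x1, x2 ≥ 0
max z = 6x1 + 2x2

s.t.
  2x1 + 3x2 + s1 = 25
  x1 + s2 = 6
  x2 + s3 = 8
  2x1 + 2x2 + s4 = 4
  x1, x2, s1, s2, s3, s4 ≥ 0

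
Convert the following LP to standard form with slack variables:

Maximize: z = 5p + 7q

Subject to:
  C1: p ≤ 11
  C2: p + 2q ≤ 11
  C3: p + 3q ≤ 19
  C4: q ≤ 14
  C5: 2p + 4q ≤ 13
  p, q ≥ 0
max z = 5p + 7q

s.t.
  p + s1 = 11
  p + 2q + s2 = 11
  p + 3q + s3 = 19
  q + s4 = 14
  2p + 4q + s5 = 13
  p, q, s1, s2, s3, s4, s5 ≥ 0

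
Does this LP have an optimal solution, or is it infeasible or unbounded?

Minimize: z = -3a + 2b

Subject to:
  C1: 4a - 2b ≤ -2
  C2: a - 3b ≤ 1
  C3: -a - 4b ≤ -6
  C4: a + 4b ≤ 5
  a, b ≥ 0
C4 requires a + 4b ≤ 5, while C3 (-a - 4b ≤ -6) is equivalent to a + 4b ≥ 6. Together they would need 6 ≤ a + 4b ≤ 5, which is impossible since 6 > 5. No point satisfies all constraints.

Infeasible: no point satisfies all constraints simultaneously.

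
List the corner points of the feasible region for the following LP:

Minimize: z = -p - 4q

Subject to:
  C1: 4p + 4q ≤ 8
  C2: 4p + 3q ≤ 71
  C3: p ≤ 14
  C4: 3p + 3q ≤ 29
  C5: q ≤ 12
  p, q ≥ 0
Each vertex is the intersection of two constraint boundaries that also satisfies all remaining constraints:
  p = 0 and q = 0 → (0, 0)
  4p + 4q = 8 and q = 0 → (2, 0)
  4p + 4q = 8 and p = 0 → (0, 2)

Vertices: (0, 0), (2, 0), (0, 2)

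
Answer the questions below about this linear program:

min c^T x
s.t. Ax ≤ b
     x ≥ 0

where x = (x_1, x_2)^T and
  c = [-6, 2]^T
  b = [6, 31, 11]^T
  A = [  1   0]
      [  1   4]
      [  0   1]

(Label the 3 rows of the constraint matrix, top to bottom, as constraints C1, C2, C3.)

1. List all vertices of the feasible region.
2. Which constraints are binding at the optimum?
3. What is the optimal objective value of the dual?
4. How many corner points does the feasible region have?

1. (0, 0), (6, 0), (6, 6.25), (0, 7.75)
2. C1, x_2 ≥ 0
3. -36 (by strong duality, equal to the primal optimum)
4. 4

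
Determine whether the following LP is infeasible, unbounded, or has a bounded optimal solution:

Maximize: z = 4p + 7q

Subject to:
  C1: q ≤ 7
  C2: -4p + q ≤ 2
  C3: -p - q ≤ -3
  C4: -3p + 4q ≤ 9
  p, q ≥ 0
Feasible point: (1, 2) satisfies every constraint, so the LP is feasible.
Direction d = (1, 0): for each constraint row a, a·d ≤ 0 —
  (0)(1) + (1)(0) = 0 ≤ 0
  (-4)(1) + (1)(0) = -4 ≤ 0
  (-1)(1) + (-1)(0) = -1 ≤ 0
  (-3)(1) + (4)(0) = -3 ≤ 0
and d ≥ 0, so (1, 2) + t·d stays feasible for every t ≥ 0. Along this ray z = 4p + 7q changes by 4 per unit t, so z → +∞.

Unbounded — the objective can increase without bound over the feasible region.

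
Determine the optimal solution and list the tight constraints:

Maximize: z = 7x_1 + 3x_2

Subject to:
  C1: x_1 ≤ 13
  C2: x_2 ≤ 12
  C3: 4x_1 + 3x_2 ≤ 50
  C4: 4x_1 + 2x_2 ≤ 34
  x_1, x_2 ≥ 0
Optimal: x_1 = 8.5, x_2 = 0
Slack at optimum:
  C1: slack = 4.5
  C2: slack = 12
  C3: slack = 16
  C4: slack = 0 (binding)
  x_1 ≥ 0: x_1 = 8.5
  x_2 ≥ 0: x_2 = 0 (binding)
Binding constraints: C4, x_2 ≥ 0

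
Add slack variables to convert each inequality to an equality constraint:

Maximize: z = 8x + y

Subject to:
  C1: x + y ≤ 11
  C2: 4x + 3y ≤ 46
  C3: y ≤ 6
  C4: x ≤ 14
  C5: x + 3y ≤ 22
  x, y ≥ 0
max z = 8x + y

s.t.
  x + y + s1 = 11
  4x + 3y + s2 = 46
  y + s3 = 6
  x + s4 = 14
  x + 3y + s5 = 22
  x, y, s1, s2, s3, s4, s5 ≥ 0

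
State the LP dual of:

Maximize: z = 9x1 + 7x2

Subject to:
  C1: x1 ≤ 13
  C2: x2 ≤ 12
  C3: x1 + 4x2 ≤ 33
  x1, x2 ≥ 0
Minimize: z = 13y1 + 12y2 + 33y3

Subject to:
  C1: -y1 - y3 ≤ -9
  C2: -y2 - 4y3 ≤ -7
  y1, y2, y3 ≥ 0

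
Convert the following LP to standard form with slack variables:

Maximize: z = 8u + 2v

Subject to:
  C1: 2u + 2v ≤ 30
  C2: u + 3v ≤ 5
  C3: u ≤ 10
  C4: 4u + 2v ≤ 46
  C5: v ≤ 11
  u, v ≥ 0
max z = 8u + 2v

s.t.
  2u + 2v + s1 = 30
  u + 3v + s2 = 5
  u + s3 = 10
  4u + 2v + s4 = 46
  v + s5 = 11
  u, v, s1, s2, s3, s4, s5 ≥ 0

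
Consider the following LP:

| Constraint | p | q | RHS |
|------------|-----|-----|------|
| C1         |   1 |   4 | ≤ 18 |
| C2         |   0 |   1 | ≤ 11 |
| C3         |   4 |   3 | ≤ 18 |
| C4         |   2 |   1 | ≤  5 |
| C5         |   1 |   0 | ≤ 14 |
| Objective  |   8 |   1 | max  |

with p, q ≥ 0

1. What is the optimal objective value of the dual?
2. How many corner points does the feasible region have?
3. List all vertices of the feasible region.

1. 20 (by strong duality, equal to the primal optimum)
2. 4
3. (0, 0), (2.5, 0), (0.2857, 4.429), (0, 4.5)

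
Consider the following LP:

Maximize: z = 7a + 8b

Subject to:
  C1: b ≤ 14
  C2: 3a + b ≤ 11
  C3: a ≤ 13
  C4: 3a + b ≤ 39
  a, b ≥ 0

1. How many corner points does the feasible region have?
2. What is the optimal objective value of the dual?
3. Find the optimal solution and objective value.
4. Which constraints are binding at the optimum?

1. 3
2. 88 (by strong duality, equal to the primal optimum)
3. a = 0, b = 11, z = 88
4. C2, a ≥ 0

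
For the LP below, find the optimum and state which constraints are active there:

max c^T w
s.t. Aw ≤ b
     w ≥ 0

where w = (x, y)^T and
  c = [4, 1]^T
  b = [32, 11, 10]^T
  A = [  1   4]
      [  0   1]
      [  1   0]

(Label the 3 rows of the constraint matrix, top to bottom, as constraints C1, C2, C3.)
Optimal: x = 10, y = 5.5
Slack at optimum:
  C1: slack = 0 (binding)
  C2: slack = 5.5
  C3: slack = 0 (binding)
  x ≥ 0: x = 10
  y ≥ 0: y = 5.5
Binding constraints: C1, C3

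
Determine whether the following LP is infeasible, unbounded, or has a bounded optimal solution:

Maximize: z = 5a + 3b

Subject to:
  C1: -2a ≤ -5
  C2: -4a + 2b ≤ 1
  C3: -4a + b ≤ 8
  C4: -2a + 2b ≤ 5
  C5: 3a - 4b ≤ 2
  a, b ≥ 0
Feasible point: (3, 2) satisfies every constraint, so the LP is feasible.
Direction d = (1, 1): for each constraint row a, a·d ≤ 0 —
  (-2)(1) + (0)(1) = -2 ≤ 0
  (-4)(1) + (2)(1) = -2 ≤ 0
  (-4)(1) + (1)(1) = -3 ≤ 0
  (-2)(1) + (2)(1) = 0 ≤ 0
  (3)(1) + (-4)(1) = -1 ≤ 0
and d ≥ 0, so (3, 2) + t·d stays feasible for every t ≥ 0. Along this ray z = 5a + 3b changes by 8 per unit t, so z → +∞.

Unbounded: there is a feasible ray along which z → +∞.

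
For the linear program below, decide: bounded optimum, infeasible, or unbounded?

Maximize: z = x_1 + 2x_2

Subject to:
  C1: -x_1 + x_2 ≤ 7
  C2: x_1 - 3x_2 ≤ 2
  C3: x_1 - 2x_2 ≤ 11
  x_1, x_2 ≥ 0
Feasible point: (0, 0) satisfies every constraint, so the LP is feasible.
Direction d = (1, 1): for each constraint row a, a·d ≤ 0 —
  (-1)(1) + (1)(1) = 0 ≤ 0
  (1)(1) + (-3)(1) = -2 ≤ 0
  (1)(1) + (-2)(1) = -1 ≤ 0
and d ≥ 0, so (0, 0) + t·d stays feasible for every t ≥ 0. Along this ray z = x_1 + 2x_2 changes by 3 per unit t, so z → +∞.

Unbounded: there is a feasible ray along which z → +∞.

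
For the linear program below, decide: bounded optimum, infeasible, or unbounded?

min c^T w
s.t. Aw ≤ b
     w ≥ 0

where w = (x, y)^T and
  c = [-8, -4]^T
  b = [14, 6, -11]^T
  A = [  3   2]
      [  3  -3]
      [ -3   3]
One constraint requires 3x - 3y ≤ 6, while the constraint -3x + 3y ≤ -11 is equivalent to 3x - 3y ≥ 11. Together they would need 11 ≤ 3x - 3y ≤ 6, which is impossible since 11 > 6. No point satisfies all constraints.

The feasible region is empty; the LP is infeasible.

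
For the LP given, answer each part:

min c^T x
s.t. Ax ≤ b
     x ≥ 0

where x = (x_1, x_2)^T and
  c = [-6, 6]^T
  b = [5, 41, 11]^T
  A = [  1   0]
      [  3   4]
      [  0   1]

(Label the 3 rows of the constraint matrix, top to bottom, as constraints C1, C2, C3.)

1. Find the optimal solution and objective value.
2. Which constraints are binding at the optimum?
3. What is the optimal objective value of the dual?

1. x_1 = 5, x_2 = 0, z = -30
2. C1, x_2 ≥ 0
3. -30 (by strong duality, equal to the primal optimum)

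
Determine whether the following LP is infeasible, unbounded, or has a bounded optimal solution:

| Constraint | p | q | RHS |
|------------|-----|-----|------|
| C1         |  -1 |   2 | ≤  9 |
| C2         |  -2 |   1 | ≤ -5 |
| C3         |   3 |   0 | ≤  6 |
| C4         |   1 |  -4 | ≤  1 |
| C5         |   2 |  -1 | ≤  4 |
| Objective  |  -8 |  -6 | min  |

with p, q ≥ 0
C5 requires 2p - q ≤ 4, while C2 (-2p + q ≤ -5) is equivalent to 2p - q ≥ 5. Together they would need 5 ≤ 2p - q ≤ 4, which is impossible since 5 > 4. No point satisfies all constraints.

Infeasible: no point satisfies all constraints simultaneously.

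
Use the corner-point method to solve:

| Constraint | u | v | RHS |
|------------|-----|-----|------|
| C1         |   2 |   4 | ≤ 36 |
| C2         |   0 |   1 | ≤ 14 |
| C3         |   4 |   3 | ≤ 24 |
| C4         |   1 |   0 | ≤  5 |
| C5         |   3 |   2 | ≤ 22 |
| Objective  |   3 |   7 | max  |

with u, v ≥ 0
u = 0, v = 8, z = 56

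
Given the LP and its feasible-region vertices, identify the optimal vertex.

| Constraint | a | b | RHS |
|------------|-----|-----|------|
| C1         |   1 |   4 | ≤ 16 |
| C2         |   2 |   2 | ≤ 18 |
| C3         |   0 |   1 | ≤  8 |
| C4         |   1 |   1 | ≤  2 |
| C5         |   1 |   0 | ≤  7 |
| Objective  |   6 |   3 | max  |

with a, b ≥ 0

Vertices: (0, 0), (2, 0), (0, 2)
Evaluating z = 6a + 3b at each vertex:
  (0, 0): z = 0
  (2, 0): z = 12
  (0, 2): z = 6

The largest value is z = 12, attained at (2, 0).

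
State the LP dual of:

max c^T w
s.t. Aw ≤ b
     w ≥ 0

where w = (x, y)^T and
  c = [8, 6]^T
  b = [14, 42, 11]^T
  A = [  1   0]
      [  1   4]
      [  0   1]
Minimize: z = 14y1 + 42y2 + 11y3

Subject to:
  C1: -y1 - y2 ≤ -8
  C2: -4y2 - y3 ≤ -6
  y1, y2, y3 ≥ 0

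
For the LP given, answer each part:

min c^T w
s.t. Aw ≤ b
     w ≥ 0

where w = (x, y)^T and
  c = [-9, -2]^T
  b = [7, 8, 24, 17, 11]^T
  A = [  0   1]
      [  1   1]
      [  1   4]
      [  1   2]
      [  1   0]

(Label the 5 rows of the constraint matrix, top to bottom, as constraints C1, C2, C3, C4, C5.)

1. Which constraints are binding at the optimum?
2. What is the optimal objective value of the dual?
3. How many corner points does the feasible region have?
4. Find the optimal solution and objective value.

1. C2, y ≥ 0
2. -72 (by strong duality, equal to the primal optimum)
3. 4
4. x = 8, y = 0, z = -72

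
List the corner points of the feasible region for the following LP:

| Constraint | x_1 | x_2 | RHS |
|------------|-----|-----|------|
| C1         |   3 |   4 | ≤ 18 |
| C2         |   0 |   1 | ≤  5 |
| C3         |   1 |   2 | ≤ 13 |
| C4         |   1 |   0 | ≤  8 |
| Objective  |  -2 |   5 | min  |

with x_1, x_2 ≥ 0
Each vertex is the intersection of two constraint boundaries that also satisfies all remaining constraints:
  x_1 = 0 and x_2 = 0 → (0, 0)
  3x_1 + 4x_2 = 18 and x_2 = 0 → (6, 0)
  3x_1 + 4x_2 = 18 and x_1 = 0 → (0, 4.5)

Vertices: (0, 0), (6, 0), (0, 4.5)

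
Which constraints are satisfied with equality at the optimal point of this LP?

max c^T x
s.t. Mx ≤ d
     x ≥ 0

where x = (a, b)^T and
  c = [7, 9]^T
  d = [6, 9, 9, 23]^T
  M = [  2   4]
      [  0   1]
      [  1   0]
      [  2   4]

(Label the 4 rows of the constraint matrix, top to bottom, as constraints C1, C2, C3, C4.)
Optimal: a = 3, b = 0
Binding: C1, b ≥ 0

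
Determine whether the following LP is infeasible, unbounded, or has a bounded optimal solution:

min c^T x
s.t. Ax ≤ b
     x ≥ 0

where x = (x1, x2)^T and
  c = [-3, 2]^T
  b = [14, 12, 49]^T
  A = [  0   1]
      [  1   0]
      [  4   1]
The point (12, 0) satisfies every constraint, so the LP is feasible; the constraints give x1 ≤ 12 and x2 ≤ 14, which with x1, x2 ≥ 0 keep the feasible region inside a bounded box. A feasible, bounded LP attains a finite optimum at a vertex.

Evaluating z = -3x1 + 2x2 at each vertex:
  (0, 0): z = 0
  (12, 0): z = -36
  (12, 1): z = -34
  (8.75, 14): z = 1.75
  (0, 14): z = 28

Bounded optimum: z* = -36 at (12, 0).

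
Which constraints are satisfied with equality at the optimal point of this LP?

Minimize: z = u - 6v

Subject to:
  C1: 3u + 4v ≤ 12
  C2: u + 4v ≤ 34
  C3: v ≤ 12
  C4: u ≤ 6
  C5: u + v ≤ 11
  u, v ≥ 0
Optimal: u = 0, v = 3
Binding: C1, u ≥ 0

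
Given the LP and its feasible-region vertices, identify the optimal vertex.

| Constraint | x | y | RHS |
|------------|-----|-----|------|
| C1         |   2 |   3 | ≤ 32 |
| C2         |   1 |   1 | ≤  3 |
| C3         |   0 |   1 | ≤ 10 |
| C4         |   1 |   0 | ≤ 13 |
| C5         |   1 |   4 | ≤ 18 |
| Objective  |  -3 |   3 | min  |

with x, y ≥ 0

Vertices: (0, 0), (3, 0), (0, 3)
Evaluating z = -3x + 3y at each vertex:
  (0, 0): z = 0
  (3, 0): z = -9
  (0, 3): z = 9

The smallest value is z = -9, attained at (3, 0).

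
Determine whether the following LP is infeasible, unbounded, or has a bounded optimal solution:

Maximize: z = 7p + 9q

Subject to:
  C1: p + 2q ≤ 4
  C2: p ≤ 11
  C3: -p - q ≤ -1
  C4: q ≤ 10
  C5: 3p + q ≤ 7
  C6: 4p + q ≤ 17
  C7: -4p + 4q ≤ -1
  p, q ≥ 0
The point (2, 1) satisfies every constraint, so the LP is feasible; the constraints give p ≤ 11 and q ≤ 10, which with p, q ≥ 0 keep the feasible region inside a bounded box. A feasible, bounded LP attains a finite optimum at a vertex.

Evaluating z = 7p + 9q at each vertex:
  (0.625, 0.375): z = 7.75
  (1, 0): z = 7
  (2.333, 0): z = 16.33
  (2, 1): z = 23
  (1.5, 1.25): z = 21.75

Bounded optimum: z* = 23 at (2, 1).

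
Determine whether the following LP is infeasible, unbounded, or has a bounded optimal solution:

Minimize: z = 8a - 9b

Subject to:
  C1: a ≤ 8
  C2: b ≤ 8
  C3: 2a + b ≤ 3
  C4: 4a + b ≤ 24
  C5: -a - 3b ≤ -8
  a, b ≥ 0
The point (0, 3) satisfies every constraint, so the LP is feasible; the constraints give a ≤ 8 and b ≤ 8, which with a, b ≥ 0 keep the feasible region inside a bounded box. A feasible, bounded LP attains a finite optimum at a vertex.

Evaluating z = 8a - 9b at each vertex:
  (0, 2.667): z = -24
  (0.2, 2.6): z = -21.8
  (0, 3): z = -27

Feasible with finite optimum z* = -27 at (0, 3).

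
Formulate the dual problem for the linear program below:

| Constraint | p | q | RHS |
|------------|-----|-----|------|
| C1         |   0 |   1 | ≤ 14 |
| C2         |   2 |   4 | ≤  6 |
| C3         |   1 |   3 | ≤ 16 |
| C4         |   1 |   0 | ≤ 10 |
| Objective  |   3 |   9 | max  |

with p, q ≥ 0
Minimize: z = 14y1 + 6y2 + 16y3 + 10y4

Subject to:
  C1: -2y2 - y3 - y4 ≤ -3
  C2: -y1 - 4y2 - 3y3 ≤ -9
  y1, y2, y3, y4 ≥ 0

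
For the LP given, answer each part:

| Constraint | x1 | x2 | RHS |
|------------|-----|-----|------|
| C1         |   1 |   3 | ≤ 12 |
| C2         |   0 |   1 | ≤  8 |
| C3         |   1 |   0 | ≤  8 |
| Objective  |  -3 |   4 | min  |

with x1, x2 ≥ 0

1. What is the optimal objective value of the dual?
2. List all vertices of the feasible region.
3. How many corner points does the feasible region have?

1. -24 (by strong duality, equal to the primal optimum)
2. (0, 0), (8, 0), (8, 1.333), (0, 4)
3. 4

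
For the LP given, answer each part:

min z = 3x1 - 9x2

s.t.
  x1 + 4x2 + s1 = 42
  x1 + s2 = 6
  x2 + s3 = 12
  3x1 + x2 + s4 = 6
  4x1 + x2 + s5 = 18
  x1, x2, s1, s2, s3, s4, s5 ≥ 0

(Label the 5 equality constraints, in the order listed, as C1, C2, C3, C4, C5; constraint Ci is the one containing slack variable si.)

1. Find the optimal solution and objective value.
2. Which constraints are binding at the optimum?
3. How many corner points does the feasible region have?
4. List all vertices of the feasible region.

1. x1 = 0, x2 = 6, z = -54
2. C4, x1 ≥ 0
3. 3
4. (0, 0), (2, 0), (0, 6)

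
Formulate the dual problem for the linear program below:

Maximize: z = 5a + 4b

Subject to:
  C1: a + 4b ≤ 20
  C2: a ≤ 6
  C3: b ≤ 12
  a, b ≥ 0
Minimize: z = 20y1 + 6y2 + 12y3

Subject to:
  C1: -y1 - y2 ≤ -5
  C2: -4y1 - y3 ≤ -4
  y1, y2, y3 ≥ 0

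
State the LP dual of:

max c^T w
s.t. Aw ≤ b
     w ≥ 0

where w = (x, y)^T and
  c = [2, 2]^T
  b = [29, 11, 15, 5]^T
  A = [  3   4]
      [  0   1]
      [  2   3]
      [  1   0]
Minimize: z = 29y1 + 11y2 + 15y3 + 5y4

Subject to:
  C1: -3y1 - 2y3 - y4 ≤ -2
  C2: -4y1 - y2 - 3y3 ≤ -2
  y1, y2, y3, y4 ≥ 0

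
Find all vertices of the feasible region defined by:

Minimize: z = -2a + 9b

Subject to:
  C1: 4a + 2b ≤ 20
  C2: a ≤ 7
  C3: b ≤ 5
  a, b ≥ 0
Each vertex is the intersection of two constraint boundaries that also satisfies all remaining constraints:
  a = 0 and b = 0 → (0, 0)
  4a + 2b = 20 and b = 0 → (5, 0)
  4a + 2b = 20 and b = 5 → (2.5, 5)
  b = 5 and a = 0 → (0, 5)

Vertices: (0, 0), (5, 0), (2.5, 5), (0, 5)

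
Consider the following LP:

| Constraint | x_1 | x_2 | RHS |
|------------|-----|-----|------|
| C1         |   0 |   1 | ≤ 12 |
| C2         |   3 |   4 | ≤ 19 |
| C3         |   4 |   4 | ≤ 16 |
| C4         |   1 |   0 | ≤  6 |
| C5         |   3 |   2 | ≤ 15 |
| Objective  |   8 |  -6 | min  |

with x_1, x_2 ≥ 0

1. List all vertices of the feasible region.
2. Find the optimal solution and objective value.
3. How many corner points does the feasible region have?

1. (0, 0), (4, 0), (0, 4)
2. x_1 = 0, x_2 = 4, z = -24
3. 3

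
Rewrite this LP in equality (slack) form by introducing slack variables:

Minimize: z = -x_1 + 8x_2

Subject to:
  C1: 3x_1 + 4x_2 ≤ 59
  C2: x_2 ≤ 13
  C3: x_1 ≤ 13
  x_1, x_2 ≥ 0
min z = -x_1 + 8x_2

s.t.
  3x_1 + 4x_2 + s1 = 59
  x_2 + s2 = 13
  x_1 + s3 = 13
  x_1, x_2, s1, s2, s3 ≥ 0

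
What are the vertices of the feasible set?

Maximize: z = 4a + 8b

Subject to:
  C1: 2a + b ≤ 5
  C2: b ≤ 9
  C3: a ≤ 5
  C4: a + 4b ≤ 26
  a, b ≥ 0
Each vertex is the intersection of two constraint boundaries that also satisfies all remaining constraints:
  a = 0 and b = 0 → (0, 0)
  2a + b = 5 and b = 0 → (2.5, 0)
  2a + b = 5 and a = 0 → (0, 5)

Vertices: (0, 0), (2.5, 0), (0, 5)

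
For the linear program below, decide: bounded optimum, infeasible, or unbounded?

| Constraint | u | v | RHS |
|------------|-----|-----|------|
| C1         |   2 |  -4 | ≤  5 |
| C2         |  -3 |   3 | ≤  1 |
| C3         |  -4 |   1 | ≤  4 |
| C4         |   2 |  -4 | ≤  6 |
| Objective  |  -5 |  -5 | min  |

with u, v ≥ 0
Feasible point: (0, 0) satisfies every constraint, so the LP is feasible.
Direction d = (1, 1): for each constraint row a, a·d ≤ 0 —
  (2)(1) + (-4)(1) = -2 ≤ 0
  (-3)(1) + (3)(1) = 0 ≤ 0
  (-4)(1) + (1)(1) = -3 ≤ 0
  (2)(1) + (-4)(1) = -2 ≤ 0
and d ≥ 0, so (0, 0) + t·d stays feasible for every t ≥ 0. Along this ray z = -5u - 5v changes by -10 per unit t, so z → −∞.

The LP is unbounded; z can be made arbitrarily small.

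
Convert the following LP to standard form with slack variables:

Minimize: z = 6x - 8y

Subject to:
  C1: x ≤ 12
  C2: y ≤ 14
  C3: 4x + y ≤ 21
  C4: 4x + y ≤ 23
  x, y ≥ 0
min z = 6x - 8y

s.t.
  x + s1 = 12
  y + s2 = 14
  4x + y + s3 = 21
  4x + y + s4 = 23
  x, y, s1, s2, s3, s4 ≥ 0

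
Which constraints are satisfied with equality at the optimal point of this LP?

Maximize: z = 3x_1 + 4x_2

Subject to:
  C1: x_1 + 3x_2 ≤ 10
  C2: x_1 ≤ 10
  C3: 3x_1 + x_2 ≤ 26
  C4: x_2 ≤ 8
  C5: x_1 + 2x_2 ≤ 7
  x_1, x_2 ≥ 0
Optimal: x_1 = 7, x_2 = 0
Binding: C5, x_2 ≥ 0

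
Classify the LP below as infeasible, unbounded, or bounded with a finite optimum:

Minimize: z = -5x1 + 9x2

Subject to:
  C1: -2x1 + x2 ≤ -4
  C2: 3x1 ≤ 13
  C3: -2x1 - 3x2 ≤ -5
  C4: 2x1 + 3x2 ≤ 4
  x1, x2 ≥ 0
C4 requires 2x1 + 3x2 ≤ 4, while C3 (-2x1 - 3x2 ≤ -5) is equivalent to 2x1 + 3x2 ≥ 5. Together they would need 5 ≤ 2x1 + 3x2 ≤ 4, which is impossible since 5 > 4. No point satisfies all constraints.

Infeasible — the constraint set is empty.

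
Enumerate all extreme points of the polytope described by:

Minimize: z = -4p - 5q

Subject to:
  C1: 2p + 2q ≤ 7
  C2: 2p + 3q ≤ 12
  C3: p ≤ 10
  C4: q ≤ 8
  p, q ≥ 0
Each vertex is the intersection of two constraint boundaries that also satisfies all remaining constraints:
  p = 0 and q = 0 → (0, 0)
  2p + 2q = 7 and q = 0 → (3.5, 0)
  2p + 2q = 7 and p = 0 → (0, 3.5)

Vertices: (0, 0), (3.5, 0), (0, 3.5)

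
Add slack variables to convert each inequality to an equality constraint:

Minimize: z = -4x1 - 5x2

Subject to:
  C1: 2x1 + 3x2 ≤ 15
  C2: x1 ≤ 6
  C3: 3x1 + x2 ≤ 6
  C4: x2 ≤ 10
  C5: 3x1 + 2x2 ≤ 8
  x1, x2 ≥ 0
min z = -4x1 - 5x2

s.t.
  2x1 + 3x2 + s1 = 15
  x1 + s2 = 6
  3x1 + x2 + s3 = 6
  x2 + s4 = 10
  3x1 + 2x2 + s5 = 8
  x1, x2, s1, s2, s3, s4, s5 ≥ 0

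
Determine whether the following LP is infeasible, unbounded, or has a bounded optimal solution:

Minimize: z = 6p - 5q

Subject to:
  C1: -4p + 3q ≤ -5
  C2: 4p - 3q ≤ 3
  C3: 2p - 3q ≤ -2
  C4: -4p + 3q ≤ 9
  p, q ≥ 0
C2 requires 4p - 3q ≤ 3, while C1 (-4p + 3q ≤ -5) is equivalent to 4p - 3q ≥ 5. Together they would need 5 ≤ 4p - 3q ≤ 3, which is impossible since 5 > 3. No point satisfies all constraints.

The feasible region is empty; the LP is infeasible.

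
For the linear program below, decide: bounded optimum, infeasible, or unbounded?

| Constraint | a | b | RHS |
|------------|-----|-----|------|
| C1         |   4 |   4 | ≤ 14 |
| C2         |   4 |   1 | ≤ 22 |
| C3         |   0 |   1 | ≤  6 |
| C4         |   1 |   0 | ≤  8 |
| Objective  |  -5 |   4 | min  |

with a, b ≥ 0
The point (3.5, 0) satisfies every constraint, so the LP is feasible; the constraints give a ≤ 8 and b ≤ 6, which with a, b ≥ 0 keep the feasible region inside a bounded box. A feasible, bounded LP attains a finite optimum at a vertex.

Evaluating z = -5a + 4b at each vertex:
  (0, 0): z = 0
  (3.5, 0): z = -17.5
  (0, 3.5): z = 14

Bounded optimum: z* = -17.5 at (3.5, 0).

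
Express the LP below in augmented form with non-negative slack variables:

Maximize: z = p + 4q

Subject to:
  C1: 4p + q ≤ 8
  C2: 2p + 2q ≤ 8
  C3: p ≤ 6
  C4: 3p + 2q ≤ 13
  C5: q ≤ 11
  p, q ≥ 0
max z = p + 4q

s.t.
  4p + q + s1 = 8
  2p + 2q + s2 = 8
  p + s3 = 6
  3p + 2q + s4 = 13
  q + s5 = 11
  p, q, s1, s2, s3, s4, s5 ≥ 0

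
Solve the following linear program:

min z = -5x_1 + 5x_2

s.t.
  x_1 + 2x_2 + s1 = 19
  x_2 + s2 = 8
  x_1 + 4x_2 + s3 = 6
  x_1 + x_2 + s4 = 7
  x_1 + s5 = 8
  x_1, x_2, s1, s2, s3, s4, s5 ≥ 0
Each vertex is the intersection of two constraint boundaries that also satisfies all remaining constraints:
  x_1 = 0 and x_2 = 0 → (0, 0)
  x_1 + 4x_2 = 6 and x_2 = 0 → (6, 0)
  x_1 + 4x_2 = 6 and x_1 = 0 → (0, 1.5)

Evaluating z = -5x_1 + 5x_2 at each vertex:
  (0, 0): z = 0
  (6, 0): z = -30
  (0, 1.5): z = 7.5

The minimum is at (6, 0) with z = -30.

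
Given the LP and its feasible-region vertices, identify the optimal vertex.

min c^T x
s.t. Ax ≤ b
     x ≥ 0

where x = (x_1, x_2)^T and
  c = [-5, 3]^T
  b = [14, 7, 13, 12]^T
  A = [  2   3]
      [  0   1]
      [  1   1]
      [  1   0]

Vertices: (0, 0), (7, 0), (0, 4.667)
(7, 0) with z = -35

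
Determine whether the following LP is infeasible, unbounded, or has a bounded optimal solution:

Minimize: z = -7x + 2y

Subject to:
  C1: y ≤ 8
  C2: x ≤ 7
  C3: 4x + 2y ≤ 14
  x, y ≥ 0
The point (3.5, 0) satisfies every constraint, so the LP is feasible; the constraints give x ≤ 7 and y ≤ 8, which with x, y ≥ 0 keep the feasible region inside a bounded box. A feasible, bounded LP attains a finite optimum at a vertex.

Evaluating z = -7x + 2y at each vertex:
  (0, 0): z = 0
  (3.5, 0): z = -24.5
  (0, 7): z = 14

Feasible with finite optimum z* = -24.5 at (3.5, 0).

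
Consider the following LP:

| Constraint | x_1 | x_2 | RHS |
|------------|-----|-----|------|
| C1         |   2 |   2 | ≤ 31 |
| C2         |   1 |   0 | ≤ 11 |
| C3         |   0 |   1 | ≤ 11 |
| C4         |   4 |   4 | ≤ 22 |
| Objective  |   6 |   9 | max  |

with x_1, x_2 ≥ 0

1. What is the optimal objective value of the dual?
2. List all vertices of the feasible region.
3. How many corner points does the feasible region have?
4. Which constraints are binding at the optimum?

1. 49.5 (by strong duality, equal to the primal optimum)
2. (0, 0), (5.5, 0), (0, 5.5)
3. 3
4. C4, x_1 ≥ 0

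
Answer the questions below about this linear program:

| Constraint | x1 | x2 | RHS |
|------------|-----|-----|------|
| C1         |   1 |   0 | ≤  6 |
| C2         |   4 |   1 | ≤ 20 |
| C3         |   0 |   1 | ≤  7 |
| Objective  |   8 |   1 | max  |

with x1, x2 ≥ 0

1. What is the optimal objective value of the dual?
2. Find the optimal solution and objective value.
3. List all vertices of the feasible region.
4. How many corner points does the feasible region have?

1. 40 (by strong duality, equal to the primal optimum)
2. x1 = 5, x2 = 0, z = 40
3. (0, 0), (5, 0), (3.25, 7), (0, 7)
4. 4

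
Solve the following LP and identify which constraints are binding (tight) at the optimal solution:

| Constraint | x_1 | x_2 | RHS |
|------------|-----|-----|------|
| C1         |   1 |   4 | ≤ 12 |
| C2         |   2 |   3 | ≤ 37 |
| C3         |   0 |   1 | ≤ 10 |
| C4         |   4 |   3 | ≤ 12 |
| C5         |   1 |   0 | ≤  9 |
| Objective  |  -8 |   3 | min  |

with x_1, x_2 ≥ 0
Optimal: x_1 = 3, x_2 = 0
Binding: C4, x_2 ≥ 0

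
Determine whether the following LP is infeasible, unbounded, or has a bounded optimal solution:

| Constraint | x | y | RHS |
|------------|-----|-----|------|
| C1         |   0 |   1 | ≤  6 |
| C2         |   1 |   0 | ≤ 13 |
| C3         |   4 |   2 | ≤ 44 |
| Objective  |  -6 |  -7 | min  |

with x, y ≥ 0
The point (8, 6) satisfies every constraint, so the LP is feasible; the constraints give x ≤ 13 and y ≤ 6, which with x, y ≥ 0 keep the feasible region inside a bounded box. A feasible, bounded LP attains a finite optimum at a vertex.

Evaluating z = -6x - 7y at each vertex:
  (0, 0): z = 0
  (11, 0): z = -66
  (8, 6): z = -90
  (0, 6): z = -42

Bounded optimum: z* = -90 at (8, 6).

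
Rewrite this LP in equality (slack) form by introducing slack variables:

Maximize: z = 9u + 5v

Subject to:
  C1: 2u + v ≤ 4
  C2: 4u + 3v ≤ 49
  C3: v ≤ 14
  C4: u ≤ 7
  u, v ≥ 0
max z = 9u + 5v

s.t.
  2u + v + s1 = 4
  4u + 3v + s2 = 49
  v + s3 = 14
  u + s4 = 7
  u, v, s1, s2, s3, s4 ≥ 0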